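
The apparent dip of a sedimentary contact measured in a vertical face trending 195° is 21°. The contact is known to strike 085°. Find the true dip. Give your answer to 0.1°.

22.2°

β = acute angle between strike 085° and section 195° = 70°.
tan(true dip) = tan 21° / sin 70° = 0.4085
δ = arctan(0.4085) = 22.22°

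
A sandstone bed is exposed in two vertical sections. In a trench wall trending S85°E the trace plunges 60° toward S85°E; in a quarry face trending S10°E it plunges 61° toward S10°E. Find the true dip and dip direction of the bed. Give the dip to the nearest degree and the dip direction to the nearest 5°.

true dip 66°, dip direction 135°

Each apparent-dip line lies in the plane. As unit vectors (x east, y north, z up), v₁ plunges 60°→S85°E and v₂ plunges 61°→S10°E.
n = v₁ × v₂ = (0.375, -0.363, 0.234) (taken with n_z > 0).
True dip = arccos(n_z / |n|) = arccos(0.4093) = 65.8°.
The horizontal component of n points toward azimuth atan2(n_x, n_y) = 134°, the dip direction.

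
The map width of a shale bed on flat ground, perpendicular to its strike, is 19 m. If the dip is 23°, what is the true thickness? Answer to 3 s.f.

7.42 m

True thickness t = w · sin(dip) = 19 × sin 23°
t = 19 × 0.3907 = 7.424 m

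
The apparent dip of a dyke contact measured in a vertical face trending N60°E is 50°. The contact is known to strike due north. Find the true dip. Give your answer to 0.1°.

54.0°

β = acute angle between strike due north and section N60°E = 60°.
tan(true dip) = tan 50° / sin 60° = 1.3761
δ = arctan(1.3761) = 53.99°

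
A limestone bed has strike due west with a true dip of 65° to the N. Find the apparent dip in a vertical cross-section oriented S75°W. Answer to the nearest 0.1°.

29.0°

Angle between strike (due west) and section (S75°W): β = 15°.
tan(apparent dip) = tan 65° · sin 15° = 0.5550
α = arctan(0.5550) = 29.03°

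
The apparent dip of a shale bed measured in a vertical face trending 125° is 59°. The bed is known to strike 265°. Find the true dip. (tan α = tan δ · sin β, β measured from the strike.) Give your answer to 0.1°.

68.9°

The section is 40° from the strike.
tan δ = tan α / sin β = tan 59° / sin 40° = 1.6643 / 0.6428 = 2.5892
true dip = arctan 2.5892 = 68.88°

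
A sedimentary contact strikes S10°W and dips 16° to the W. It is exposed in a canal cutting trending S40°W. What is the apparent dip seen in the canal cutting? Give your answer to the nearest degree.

8°

The section lies 30° from the strike.
tan α = tan 16° × sin 30° = 0.2867 × 0.5000 = 0.1434
apparent dip = arctan 0.1434 = 8.16°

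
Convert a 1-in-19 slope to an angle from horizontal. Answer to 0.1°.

3.0°

tan θ = 1/19 = 0.0526
θ = arctan(0.0526) = 3.01°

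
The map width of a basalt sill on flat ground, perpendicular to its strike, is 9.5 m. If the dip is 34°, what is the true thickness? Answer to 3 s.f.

True thickness t = w · sin(dip) = 9.5 × sin 34°
t = 9.5 × 0.5592 = 5.312 m

5.31 m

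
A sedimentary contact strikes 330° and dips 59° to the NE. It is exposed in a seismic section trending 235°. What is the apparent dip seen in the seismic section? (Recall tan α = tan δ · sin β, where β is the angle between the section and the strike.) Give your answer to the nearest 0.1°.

Angle between strike (330°) and section (235°): β = 85°.
tan α = tan 59° × sin 85° = 1.6643 × 0.9962 = 1.6579
α = arctan(1.6579) = 58.90°

58.9°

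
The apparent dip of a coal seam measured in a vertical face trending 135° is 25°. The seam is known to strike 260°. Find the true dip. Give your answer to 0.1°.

β = acute angle between strike 260° and section 135° = 55°.
tan δ = tan α / sin β = tan 25° / sin 55° = 0.4663 / 0.8192 = 0.5693
δ = arctan(0.5693) = 29.65°

29.7°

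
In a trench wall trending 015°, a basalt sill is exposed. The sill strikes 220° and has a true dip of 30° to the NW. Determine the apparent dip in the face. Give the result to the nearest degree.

14°

Angle between strike (220°) and section (015°): β = 25°.
tan(apparent dip) = tan 30° · sin 25° = 0.2440
α = arctan(0.2440) = 13.71°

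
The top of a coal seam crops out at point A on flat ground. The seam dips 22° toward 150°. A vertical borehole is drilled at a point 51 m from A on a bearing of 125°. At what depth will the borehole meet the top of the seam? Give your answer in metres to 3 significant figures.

The hole lies 25° from the dip direction, so the down-dip offset is 51 × cos 25° = 46.22 m.
Depth = down-dip offset × tan(dip) = 46.22 × tan 22° = 46.22 × 0.4040
Depth = 18.67 m

18.7 m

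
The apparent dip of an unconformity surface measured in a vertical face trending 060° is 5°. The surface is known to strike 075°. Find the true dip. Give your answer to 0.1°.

The section is 15° from the strike.
tan δ = tan α / sin β = tan 5° / sin 15° = 0.0875 / 0.2588 = 0.3380
δ = arctan(0.3380) = 18.68°

18.7°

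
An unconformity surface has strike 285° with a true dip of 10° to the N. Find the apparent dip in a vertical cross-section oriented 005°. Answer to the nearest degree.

10°

Angle between strike (285°) and section (005°): β = 80°.
tan α = tan 10° × sin 80° = 0.1763 × 0.9848 = 0.1736
apparent dip = arctan 0.1736 = 9.85°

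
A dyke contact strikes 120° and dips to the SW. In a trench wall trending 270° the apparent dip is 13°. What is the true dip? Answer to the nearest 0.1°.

β = acute angle between strike 120° and section 270° = 30°.
tan δ = tan α / sin β = tan 13° / sin 30° = 0.2309 / 0.5000 = 0.4617
δ = arctan(0.4617) = 24.78°

24.8°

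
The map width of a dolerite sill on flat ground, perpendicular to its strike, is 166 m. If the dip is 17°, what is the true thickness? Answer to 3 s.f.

True thickness t = w · sin(dip) = 166 × sin 17°
t = 166 × 0.2924 = 48.534 m

48.5 m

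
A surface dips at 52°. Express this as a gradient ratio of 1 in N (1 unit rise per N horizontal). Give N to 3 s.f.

1 in 0.781

1 : N means tan θ = 1/N, so N = 1/tan 52° = 1/1.2799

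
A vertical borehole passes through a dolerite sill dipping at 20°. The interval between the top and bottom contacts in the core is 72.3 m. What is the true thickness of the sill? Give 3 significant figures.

67.9 m

True thickness t = h · cos(dip) = 72.3 × cos 20°
t = 72.3 × 0.9397 = 67.940 m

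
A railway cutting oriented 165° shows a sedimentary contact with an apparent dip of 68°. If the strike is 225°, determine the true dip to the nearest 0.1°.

70.7°

β = acute angle between strike 225° and section 165° = 60°.
tan(true dip) = tan 68° / sin 60° = 2.8580
δ = arctan(2.8580) = 70.72°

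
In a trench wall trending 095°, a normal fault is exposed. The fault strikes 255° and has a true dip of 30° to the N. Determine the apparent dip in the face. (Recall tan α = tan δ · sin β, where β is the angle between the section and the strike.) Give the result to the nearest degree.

11°

The section lies 20° from the strike.
tan α = tan 30° × sin 20° = 0.5774 × 0.3420 = 0.1975
apparent dip = arctan 0.1975 = 11.17°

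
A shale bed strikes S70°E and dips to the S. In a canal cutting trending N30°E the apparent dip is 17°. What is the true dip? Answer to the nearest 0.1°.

17.2°

The section is 80° from the strike.
tan(true dip) = tan 17° / sin 80° = 0.3104
δ = arctan(0.3104) = 17.25°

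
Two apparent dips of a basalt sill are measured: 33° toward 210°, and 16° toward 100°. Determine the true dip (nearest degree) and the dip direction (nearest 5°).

true dip 40°, dip direction 170°

Represent each trace as a vector plunging at its apparent dip toward its trend (east-north-up frame): v₁ = (-0.419, -0.726, -0.545), v₂ = (0.947, -0.167, -0.276).
The plane normal is n = v₁ × v₂ ∝ (0.109, -0.631, 0.758).
tan δ = √(n_x²+n_y²)/n_z = 0.641/0.758, so δ = 40.2°.
The horizontal component of n points toward azimuth atan2(n_x, n_y) = 170°, the dip direction.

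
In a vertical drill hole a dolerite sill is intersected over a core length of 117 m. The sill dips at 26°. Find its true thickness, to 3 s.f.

True thickness t = h · cos(dip) = 117 × cos 26°
t = 117 × 0.8988 = 105.159 m

105 m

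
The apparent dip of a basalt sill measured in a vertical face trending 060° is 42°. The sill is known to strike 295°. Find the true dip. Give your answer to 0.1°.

47.7°

β = acute angle between strike 295° and section 060° = 55°.
tan δ = tan α / sin β = tan 42° / sin 55° = 0.9004 / 0.8192 = 1.0992
δ = arctan(1.0992) = 47.71°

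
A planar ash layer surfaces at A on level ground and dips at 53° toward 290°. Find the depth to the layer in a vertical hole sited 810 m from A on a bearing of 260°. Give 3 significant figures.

The hole lies 30° from the dip direction, so the down-dip offset is 810 × cos 30° = 701.48 m.
Depth = down-dip offset × tan(dip) = 701.48 × tan 53° = 701.48 × 1.3270
Depth = 930.90 m

931 m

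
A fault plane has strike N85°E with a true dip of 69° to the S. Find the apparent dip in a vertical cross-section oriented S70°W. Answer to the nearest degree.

The strike is N85°E and the section trends S70°W; the acute angle between them is β = 15°.
tan(apparent dip) = tan 69° · sin 15° = 0.6742
α = arctan(0.6742) = 33.99°

34°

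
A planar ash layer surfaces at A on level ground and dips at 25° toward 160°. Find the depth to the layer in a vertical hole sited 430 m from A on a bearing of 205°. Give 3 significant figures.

142 m

The hole lies 45° from the dip direction, so the down-dip offset is 430 × cos 45° = 304.06 m.
Depth = down-dip offset × tan(dip) = 304.06 × tan 25° = 304.06 × 0.4663
Depth = 141.78 m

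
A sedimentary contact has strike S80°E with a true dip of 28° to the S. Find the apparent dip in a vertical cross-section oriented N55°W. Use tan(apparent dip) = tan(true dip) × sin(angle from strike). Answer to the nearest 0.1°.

Angle between strike (S80°E) and section (N55°W): β = 25°.
tan(apparent dip) = tan 28° · sin 25° = 0.2247
apparent dip = arctan 0.2247 = 12.66°

12.7°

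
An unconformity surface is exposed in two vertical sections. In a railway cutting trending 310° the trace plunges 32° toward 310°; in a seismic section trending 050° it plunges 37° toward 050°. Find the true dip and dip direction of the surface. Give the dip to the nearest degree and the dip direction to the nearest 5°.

true dip 47°, dip direction 005°

Each apparent-dip line lies in the plane. As unit vectors (x east, y north, z up), v₁ plunges 32°→310° and v₂ plunges 37°→050°.
n = v₁ × v₂ = (0.056, 0.715, 0.667) (taken with n_z > 0).
True dip = arccos(n_z / |n|) = arccos(0.6809) = 47.1°.
Dip direction = azimuth of (n_x, n_y) = atan2(0.056, 0.715) = 4°.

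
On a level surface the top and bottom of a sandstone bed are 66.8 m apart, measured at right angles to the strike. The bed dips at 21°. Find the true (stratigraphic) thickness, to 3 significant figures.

True thickness t = w · sin(dip) = 66.8 × sin 21°
t = 66.8 × 0.3584 = 23.939 m

23.9 m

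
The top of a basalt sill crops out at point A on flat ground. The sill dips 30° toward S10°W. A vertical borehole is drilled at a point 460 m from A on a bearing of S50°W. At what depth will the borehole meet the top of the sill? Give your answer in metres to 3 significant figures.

The hole lies 40° from the dip direction, so the down-dip offset is 460 × cos 40° = 352.38 m.
Depth = down-dip offset × tan(dip) = 352.38 × tan 30° = 352.38 × 0.5774
Depth = 203.45 m

203 m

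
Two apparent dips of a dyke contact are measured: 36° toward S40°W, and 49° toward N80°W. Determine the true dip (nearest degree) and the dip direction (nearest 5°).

Represent each trace as a vector plunging at its apparent dip toward its trend (east-north-up frame): v₁ = (-0.520, -0.620, -0.588), v₂ = (-0.646, 0.114, -0.755).
n = v₁ × v₂ = (-0.535, 0.013, 0.460) (taken with n_z > 0).
True dip = arccos(n_z / |n|) = arccos(0.6518) = 49.3°.
The horizontal component of n points toward azimuth atan2(n_x, n_y) = 271°, the dip direction.

true dip 49°, dip direction 270°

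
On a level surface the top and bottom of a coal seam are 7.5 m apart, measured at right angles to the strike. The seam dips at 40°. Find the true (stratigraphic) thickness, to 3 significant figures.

True thickness t = w · sin(dip) = 7.5 × sin 40°
t = 7.5 × 0.6428 = 4.821 m

4.82 m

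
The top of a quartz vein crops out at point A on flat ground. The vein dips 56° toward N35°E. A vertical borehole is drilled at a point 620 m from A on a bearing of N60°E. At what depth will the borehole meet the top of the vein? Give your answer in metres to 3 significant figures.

The hole lies 25° from the dip direction, so the down-dip offset is 620 × cos 25° = 561.91 m.
Depth = down-dip offset × tan(dip) = 561.91 × tan 56° = 561.91 × 1.4826
Depth = 833.07 m

833 m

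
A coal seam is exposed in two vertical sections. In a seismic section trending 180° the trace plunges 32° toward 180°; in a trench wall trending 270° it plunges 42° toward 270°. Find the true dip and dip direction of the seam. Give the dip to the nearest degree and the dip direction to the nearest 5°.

true dip 48°, dip direction 235°

Represent each trace as a vector plunging at its apparent dip toward its trend (east-north-up frame): v₁ = (0.000, -0.848, -0.530), v₂ = (-0.743, -0.000, -0.669).
The plane normal is n = v₁ × v₂ ∝ (-0.567, -0.394, 0.630).
True dip = arccos(n_z / |n|) = arccos(0.6740) = 47.6°.
Dip direction = atan2(-0.567, -0.394) = 235° (azimuth of n's horizontal projection).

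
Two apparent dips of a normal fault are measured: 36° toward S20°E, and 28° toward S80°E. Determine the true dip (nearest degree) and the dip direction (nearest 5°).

true dip 37°, dip direction 145°

Represent each trace as a vector plunging at its apparent dip toward its trend (east-north-up frame): v₁ = (0.277, -0.760, -0.588), v₂ = (0.870, -0.153, -0.469).
The plane normal is n = v₁ × v₂ ∝ (0.267, -0.381, 0.619).
Dip δ = arctan(|n_h|/n_z) = arctan(0.465/0.619) = 36.9°.
Dip direction = azimuth of (n_x, n_y) = atan2(0.267, -0.381) = 145°.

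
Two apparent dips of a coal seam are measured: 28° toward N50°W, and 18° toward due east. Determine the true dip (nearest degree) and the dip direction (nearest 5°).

true dip 51°, dip direction 015°

The two traces are lines in the plane: v₁ = (sin 310°·cos 28°, cos 310°·cos 28°, −sin 28°), v₂ = (sin 90°·cos 18°, cos 90°·cos 18°, −sin 18°).
Cross product v₁ × v₂ gives the pole to the plane: n ∝ (0.175, 0.656, 0.540).
Dip δ = arctan(|n_h|/n_z) = arctan(0.679/0.540) = 51.5°.
The horizontal component of n points toward azimuth atan2(n_x, n_y) = 15°, the dip direction.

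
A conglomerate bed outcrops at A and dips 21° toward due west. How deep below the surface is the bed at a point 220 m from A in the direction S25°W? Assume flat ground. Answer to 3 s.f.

35.7 m

The hole lies 65° from the dip direction, so the down-dip offset is 220 × cos 65° = 92.98 m.
Depth = down-dip offset × tan(dip) = 92.98 × tan 21° = 92.98 × 0.3839
Depth = 35.69 m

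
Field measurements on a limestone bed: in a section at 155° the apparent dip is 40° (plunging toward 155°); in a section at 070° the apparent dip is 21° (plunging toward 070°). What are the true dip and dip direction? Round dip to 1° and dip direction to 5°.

true dip 42°, dip direction 135°

Each apparent-dip line lies in the plane. As unit vectors (x east, y north, z up), v₁ plunges 40°→155° and v₂ plunges 21°→070°.
The plane normal is n = v₁ × v₂ ∝ (0.454, -0.448, 0.712).
Dip δ = arctan(|n_h|/n_z) = arctan(0.638/0.712) = 41.8°.
Dip direction = azimuth of (n_x, n_y) = atan2(0.454, -0.448) = 135°.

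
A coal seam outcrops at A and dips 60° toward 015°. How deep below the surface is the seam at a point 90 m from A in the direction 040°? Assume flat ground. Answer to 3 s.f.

141 m

The hole lies 25° from the dip direction, so the down-dip offset is 90 × cos 25° = 81.57 m.
Depth = down-dip offset × tan(dip) = 81.57 × tan 60° = 81.57 × 1.7321
Depth = 141.28 m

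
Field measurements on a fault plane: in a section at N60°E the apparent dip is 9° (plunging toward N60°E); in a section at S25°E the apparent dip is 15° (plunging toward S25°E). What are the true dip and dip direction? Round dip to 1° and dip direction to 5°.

true dip 18°, dip direction 120°

Represent each trace as a vector plunging at its apparent dip toward its trend (east-north-up frame): v₁ = (0.855, 0.494, -0.156), v₂ = (0.408, -0.875, -0.259).
The plane normal is n = v₁ × v₂ ∝ (0.265, -0.158, 0.950).
tan δ = √(n_x²+n_y²)/n_z = 0.308/0.950, so δ = 18.0°.
Dip direction = atan2(0.265, -0.158) = 121° (azimuth of n's horizontal projection).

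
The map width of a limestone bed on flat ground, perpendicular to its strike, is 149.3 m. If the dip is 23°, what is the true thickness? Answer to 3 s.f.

True thickness t = w · sin(dip) = 149.3 × sin 23°
t = 149.3 × 0.3907 = 58.336 m

58.3 m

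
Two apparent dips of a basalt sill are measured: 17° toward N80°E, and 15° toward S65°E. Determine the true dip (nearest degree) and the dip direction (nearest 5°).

The two traces are lines in the plane: v₁ = (sin 80°·cos 17°, cos 80°·cos 17°, −sin 17°), v₂ = (sin 115°·cos 15°, cos 115°·cos 15°, −sin 15°).
The plane normal is n = v₁ × v₂ ∝ (0.162, 0.012, 0.530).
tan δ = √(n_x²+n_y²)/n_z = 0.163/0.530, so δ = 17.1°.
The horizontal component of n points toward azimuth atan2(n_x, n_y) = 86°, the dip direction.

true dip 17°, dip direction 085°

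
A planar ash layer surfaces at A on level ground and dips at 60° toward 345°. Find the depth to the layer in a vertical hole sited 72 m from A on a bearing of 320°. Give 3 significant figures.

113 m

The hole lies 25° from the dip direction, so the down-dip offset is 72 × cos 25° = 65.25 m.
Depth = down-dip offset × tan(dip) = 65.25 × tan 60° = 65.25 × 1.7321
Depth = 113.02 m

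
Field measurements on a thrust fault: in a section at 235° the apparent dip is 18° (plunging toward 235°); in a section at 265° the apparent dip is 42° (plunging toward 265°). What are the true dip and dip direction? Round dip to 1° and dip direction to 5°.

Represent each trace as a vector plunging at its apparent dip toward its trend (east-north-up frame): v₁ = (-0.779, -0.546, -0.309), v₂ = (-0.740, -0.065, -0.669).
n = v₁ × v₂ = (-0.345, 0.293, 0.353) (taken with n_z > 0).
tan δ = √(n_x²+n_y²)/n_z = 0.452/0.353, so δ = 52.0°.
Dip direction = atan2(-0.345, 0.293) = 310° (azimuth of n's horizontal projection).

true dip 52°, dip direction 310°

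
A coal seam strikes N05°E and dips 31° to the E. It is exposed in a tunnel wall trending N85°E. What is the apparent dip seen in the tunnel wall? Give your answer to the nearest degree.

31°

The strike is N05°E and the section trends N85°E; the acute angle between them is β = 80°.
tan(apparent dip) = tan 31° · sin 80° = 0.5917
apparent dip = arctan 0.5917 = 30.61°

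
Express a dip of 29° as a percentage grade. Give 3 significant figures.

grade % = 100 × tan 29° = 100 × 0.5543

55.4%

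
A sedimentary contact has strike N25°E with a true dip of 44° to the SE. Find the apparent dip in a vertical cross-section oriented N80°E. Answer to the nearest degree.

The strike is N25°E and the section trends N80°E; the acute angle between them is β = 55°.
tan(apparent dip) = tan 44° · sin 55° = 0.7910
α = arctan(0.7910) = 38.35°

38°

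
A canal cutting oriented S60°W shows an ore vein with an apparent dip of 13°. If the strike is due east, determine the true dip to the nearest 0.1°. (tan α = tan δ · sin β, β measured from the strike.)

24.8°

The section is 30° from the strike.
tan(true dip) = tan 13° / sin 30° = 0.4617
δ = arctan(0.4617) = 24.78°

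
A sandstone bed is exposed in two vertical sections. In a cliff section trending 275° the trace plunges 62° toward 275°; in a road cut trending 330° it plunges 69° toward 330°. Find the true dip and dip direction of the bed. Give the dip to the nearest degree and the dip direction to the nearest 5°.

Each apparent-dip line lies in the plane. As unit vectors (x east, y north, z up), v₁ plunges 62°→275° and v₂ plunges 69°→330°.
n = v₁ × v₂ = (-0.236, 0.278, 0.138) (taken with n_z > 0).
Dip δ = arctan(|n_h|/n_z) = arctan(0.365/0.138) = 69.3°.
The horizontal component of n points toward azimuth atan2(n_x, n_y) = 320°, the dip direction.

true dip 69°, dip direction 320°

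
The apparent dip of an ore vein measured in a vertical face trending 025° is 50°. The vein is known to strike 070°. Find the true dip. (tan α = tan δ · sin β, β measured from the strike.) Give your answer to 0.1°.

The section is 45° from the strike.
tan δ = tan α / sin β = tan 50° / sin 45° = 1.1918 / 0.7071 = 1.6854
true dip = arctan 1.6854 = 59.32°

59.3°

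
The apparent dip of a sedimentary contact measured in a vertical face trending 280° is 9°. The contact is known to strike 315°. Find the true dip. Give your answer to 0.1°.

15.4°

β = acute angle between strike 315° and section 280° = 35°.
tan(true dip) = tan 9° / sin 35° = 0.2761
δ = arctan(0.2761) = 15.44°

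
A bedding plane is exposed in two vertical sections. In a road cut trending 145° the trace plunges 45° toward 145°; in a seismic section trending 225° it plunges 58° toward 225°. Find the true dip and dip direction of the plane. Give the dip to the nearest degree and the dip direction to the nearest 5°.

true dip 60°, dip direction 200°

The two traces are lines in the plane: v₁ = (sin 145°·cos 45°, cos 145°·cos 45°, −sin 45°), v₂ = (sin 225°·cos 58°, cos 225°·cos 58°, −sin 58°).
The plane normal is n = v₁ × v₂ ∝ (-0.226, -0.609, 0.369).
True dip = arccos(n_z / |n|) = arccos(0.4939) = 60.4°.
The horizontal component of n points toward azimuth atan2(n_x, n_y) = 200°, the dip direction.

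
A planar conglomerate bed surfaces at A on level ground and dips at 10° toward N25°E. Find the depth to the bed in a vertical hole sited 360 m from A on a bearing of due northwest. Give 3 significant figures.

21.7 m

The hole lies 70° from the dip direction, so the down-dip offset is 360 × cos 70° = 123.13 m.
Depth = down-dip offset × tan(dip) = 123.13 × tan 10° = 123.13 × 0.1763
Depth = 21.71 m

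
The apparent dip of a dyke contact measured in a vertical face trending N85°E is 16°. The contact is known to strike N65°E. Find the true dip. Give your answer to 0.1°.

The section is 20° from the strike.
tan δ = tan α / sin β = tan 16° / sin 20° = 0.2867 / 0.3420 = 0.8384
δ = arctan(0.8384) = 39.98°

40.0°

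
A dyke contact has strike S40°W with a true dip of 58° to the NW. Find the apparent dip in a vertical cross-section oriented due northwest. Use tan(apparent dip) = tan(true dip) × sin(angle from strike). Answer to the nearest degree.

58°

The strike is S40°W and the section trends due northwest; the acute angle between them is β = 85°.
tan α = tan 58° × sin 85° = 1.6003 × 0.9962 = 1.5942
α = arctan(1.5942) = 57.90°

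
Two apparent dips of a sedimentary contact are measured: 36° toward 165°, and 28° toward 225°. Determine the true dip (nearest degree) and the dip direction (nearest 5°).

Represent each trace as a vector plunging at its apparent dip toward its trend (east-north-up frame): v₁ = (0.209, -0.781, -0.588), v₂ = (-0.624, -0.624, -0.469).
n = v₁ × v₂ = (0.000, -0.465, 0.619) (taken with n_z > 0).
tan δ = √(n_x²+n_y²)/n_z = 0.465/0.619, so δ = 36.9°.
The horizontal component of n points toward azimuth atan2(n_x, n_y) = 180°, the dip direction.

true dip 37°, dip direction 180°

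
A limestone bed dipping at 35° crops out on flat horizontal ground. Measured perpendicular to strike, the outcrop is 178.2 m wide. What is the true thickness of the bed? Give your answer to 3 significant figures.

102 m

True thickness t = w · sin(dip) = 178.2 × sin 35°
t = 178.2 × 0.5736 = 102.211 m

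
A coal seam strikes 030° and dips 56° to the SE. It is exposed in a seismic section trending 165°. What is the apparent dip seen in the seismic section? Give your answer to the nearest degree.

46°

Angle between strike (030°) and section (165°): β = 45°.
tan α = tan 56° × sin 45° = 1.4826 × 0.7071 = 1.0483
α = arctan(1.0483) = 46.35°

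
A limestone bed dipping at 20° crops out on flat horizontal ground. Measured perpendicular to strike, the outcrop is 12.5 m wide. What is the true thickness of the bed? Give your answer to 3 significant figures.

True thickness t = w · sin(dip) = 12.5 × sin 20°
t = 12.5 × 0.3420 = 4.275 m

4.28 m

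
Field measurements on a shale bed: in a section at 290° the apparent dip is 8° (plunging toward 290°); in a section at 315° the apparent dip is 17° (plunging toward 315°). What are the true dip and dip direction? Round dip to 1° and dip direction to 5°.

Each apparent-dip line lies in the plane. As unit vectors (x east, y north, z up), v₁ plunges 8°→290° and v₂ plunges 17°→315°.
Cross product v₁ × v₂ gives the pole to the plane: n ∝ (0.005, 0.178, 0.400).
tan δ = √(n_x²+n_y²)/n_z = 0.178/0.400, so δ = 24.0°.
Dip direction = azimuth of (n_x, n_y) = atan2(0.005, 0.178) = 2°.

true dip 24°, dip direction 000°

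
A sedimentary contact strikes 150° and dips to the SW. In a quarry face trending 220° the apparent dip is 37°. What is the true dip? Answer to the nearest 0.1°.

β = acute angle between strike 150° and section 220° = 70°.
tan δ = tan α / sin β = tan 37° / sin 70° = 0.7536 / 0.9397 = 0.8019
δ = arctan(0.8019) = 38.73°

38.7°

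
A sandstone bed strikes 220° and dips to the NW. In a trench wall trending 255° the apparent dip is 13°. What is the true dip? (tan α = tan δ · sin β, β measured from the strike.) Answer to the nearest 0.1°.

21.9°

β = acute angle between strike 220° and section 255° = 35°.
tan(true dip) = tan 13° / sin 35° = 0.4025
true dip = arctan 0.4025 = 21.93°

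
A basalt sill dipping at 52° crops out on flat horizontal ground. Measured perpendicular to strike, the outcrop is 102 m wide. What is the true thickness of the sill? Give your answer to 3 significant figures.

True thickness t = w · sin(dip) = 102 × sin 52°
t = 102 × 0.7880 = 80.377 m

80.4 m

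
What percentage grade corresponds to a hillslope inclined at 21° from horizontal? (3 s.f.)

38.4%

grade % = 100 × tan 21° = 100 × 0.3839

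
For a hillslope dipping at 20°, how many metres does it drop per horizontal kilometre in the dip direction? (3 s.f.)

drop per km = 1000 × tan 20° = 1000 × 0.3640

364 m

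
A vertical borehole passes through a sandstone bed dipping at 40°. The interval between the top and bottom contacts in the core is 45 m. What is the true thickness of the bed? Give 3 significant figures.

True thickness t = h · cos(dip) = 45 × cos 40°
t = 45 × 0.7660 = 34.472 m

34.5 m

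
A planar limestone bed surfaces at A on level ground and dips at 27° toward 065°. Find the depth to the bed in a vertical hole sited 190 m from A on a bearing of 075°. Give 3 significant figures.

95.3 m

The hole lies 10° from the dip direction, so the down-dip offset is 190 × cos 10° = 187.11 m.
Depth = down-dip offset × tan(dip) = 187.11 × tan 27° = 187.11 × 0.5095
Depth = 95.34 m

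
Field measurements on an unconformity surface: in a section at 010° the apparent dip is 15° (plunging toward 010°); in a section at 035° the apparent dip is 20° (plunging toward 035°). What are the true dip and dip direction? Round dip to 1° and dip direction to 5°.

true dip 21°, dip direction 055°

The two traces are lines in the plane: v₁ = (sin 10°·cos 15°, cos 10°·cos 15°, −sin 15°), v₂ = (sin 35°·cos 20°, cos 35°·cos 20°, −sin 20°).
The plane normal is n = v₁ × v₂ ∝ (0.126, 0.082, 0.384).
tan δ = √(n_x²+n_y²)/n_z = 0.151/0.384, so δ = 21.4°.
The horizontal component of n points toward azimuth atan2(n_x, n_y) = 57°, the dip direction.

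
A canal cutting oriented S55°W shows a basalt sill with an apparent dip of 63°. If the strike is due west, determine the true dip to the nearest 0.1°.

73.7°

β = acute angle between strike due west and section S55°W = 35°.
tan δ = tan α / sin β = tan 63° / sin 35° = 1.9626 / 0.5736 = 3.4217
δ = arctan(3.4217) = 73.71°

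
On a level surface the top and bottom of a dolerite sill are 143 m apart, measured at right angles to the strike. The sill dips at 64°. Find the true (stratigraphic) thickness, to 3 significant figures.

True thickness t = w · sin(dip) = 143 × sin 64°
t = 143 × 0.8988 = 128.528 m

129 m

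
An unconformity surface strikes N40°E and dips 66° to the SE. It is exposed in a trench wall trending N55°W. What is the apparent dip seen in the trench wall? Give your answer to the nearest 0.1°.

The strike is N40°E and the section trends N55°W; the acute angle between them is β = 85°.
tan(apparent dip) = tan 66° · sin 85° = 2.2375
α = arctan(2.2375) = 65.92°

65.9°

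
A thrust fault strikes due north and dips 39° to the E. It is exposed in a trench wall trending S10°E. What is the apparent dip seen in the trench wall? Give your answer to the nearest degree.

Angle between strike (due north) and section (S10°E): β = 10°.
tan(apparent dip) = tan 39° · sin 10° = 0.1406
apparent dip = arctan 0.1406 = 8.00°

8°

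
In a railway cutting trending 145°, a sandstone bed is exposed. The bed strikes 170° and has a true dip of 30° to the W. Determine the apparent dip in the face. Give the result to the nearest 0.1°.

13.7°

The section lies 25° from the strike.
tan(apparent dip) = tan 30° · sin 25° = 0.2440
α = arctan(0.2440) = 13.71°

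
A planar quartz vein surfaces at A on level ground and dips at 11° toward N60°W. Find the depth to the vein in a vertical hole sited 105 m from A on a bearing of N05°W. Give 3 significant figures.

11.7 m

The hole lies 55° from the dip direction, so the down-dip offset is 105 × cos 55° = 60.23 m.
Depth = down-dip offset × tan(dip) = 60.23 × tan 11° = 60.23 × 0.1944
Depth = 11.71 m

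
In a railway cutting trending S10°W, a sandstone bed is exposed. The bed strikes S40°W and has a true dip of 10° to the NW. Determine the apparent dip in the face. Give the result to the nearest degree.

Angle between strike (S40°W) and section (S10°W): β = 30°.
tan α = tan 10° × sin 30° = 0.1763 × 0.5000 = 0.0882
α = arctan(0.0882) = 5.04°

5°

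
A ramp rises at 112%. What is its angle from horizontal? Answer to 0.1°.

tan θ = 112/100 = 1.1200
θ = arctan(1.1200) = 48.24°

48.2°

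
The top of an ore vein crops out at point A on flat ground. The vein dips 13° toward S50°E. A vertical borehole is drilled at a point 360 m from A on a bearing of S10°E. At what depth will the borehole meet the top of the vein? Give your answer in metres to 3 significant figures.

63.7 m

The hole lies 40° from the dip direction, so the down-dip offset is 360 × cos 40° = 275.78 m.
Depth = down-dip offset × tan(dip) = 275.78 × tan 13° = 275.78 × 0.2309
Depth = 63.67 m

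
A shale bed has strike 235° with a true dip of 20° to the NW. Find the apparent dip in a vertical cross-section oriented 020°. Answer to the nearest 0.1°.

11.8°

The section lies 35° from the strike.
tan(apparent dip) = tan 20° · sin 35° = 0.2088
apparent dip = arctan 0.2088 = 11.79°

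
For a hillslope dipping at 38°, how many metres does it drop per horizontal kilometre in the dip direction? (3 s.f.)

781 m

drop per km = 1000 × tan 38° = 1000 × 0.7813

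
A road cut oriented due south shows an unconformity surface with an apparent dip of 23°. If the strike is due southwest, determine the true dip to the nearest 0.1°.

31.0°

β = acute angle between strike due southwest and section due south = 45°.
tan δ = tan α / sin β = tan 23° / sin 45° = 0.4245 / 0.7071 = 0.6003
δ = arctan(0.6003) = 30.98°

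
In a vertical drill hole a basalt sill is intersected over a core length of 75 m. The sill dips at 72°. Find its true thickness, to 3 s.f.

23.2 m

True thickness t = h · cos(dip) = 75 × cos 72°
t = 75 × 0.3090 = 23.176 m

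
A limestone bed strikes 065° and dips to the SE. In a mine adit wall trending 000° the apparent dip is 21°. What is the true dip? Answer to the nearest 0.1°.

23.0°

The section is 65° from the strike.
tan(true dip) = tan 21° / sin 65° = 0.4235
δ = arctan(0.4235) = 22.95°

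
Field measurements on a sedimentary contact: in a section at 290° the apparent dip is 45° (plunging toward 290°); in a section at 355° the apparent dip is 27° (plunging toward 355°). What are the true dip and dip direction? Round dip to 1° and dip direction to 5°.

true dip 45°, dip direction 295°

The two traces are lines in the plane: v₁ = (sin 290°·cos 45°, cos 290°·cos 45°, −sin 45°), v₂ = (sin 355°·cos 27°, cos 355°·cos 27°, −sin 27°).
n = v₁ × v₂ = (-0.518, 0.247, 0.571) (taken with n_z > 0).
tan δ = √(n_x²+n_y²)/n_z = 0.574/0.571, so δ = 45.1°.
The horizontal component of n points toward azimuth atan2(n_x, n_y) = 295°, the dip direction.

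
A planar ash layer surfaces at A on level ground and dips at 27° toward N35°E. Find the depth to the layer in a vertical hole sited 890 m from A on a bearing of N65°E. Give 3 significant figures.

393 m

The hole lies 30° from the dip direction, so the down-dip offset is 890 × cos 30° = 770.76 m.
Depth = down-dip offset × tan(dip) = 770.76 × tan 27° = 770.76 × 0.5095
Depth = 392.72 m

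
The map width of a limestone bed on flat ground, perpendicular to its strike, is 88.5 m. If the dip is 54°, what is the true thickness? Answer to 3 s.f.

True thickness t = w · sin(dip) = 88.5 × sin 54°
t = 88.5 × 0.8090 = 71.598 m

71.6 m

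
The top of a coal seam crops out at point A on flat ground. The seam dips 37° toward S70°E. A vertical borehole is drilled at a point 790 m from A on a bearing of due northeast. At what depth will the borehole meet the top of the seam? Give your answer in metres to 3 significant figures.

252 m

The hole lies 65° from the dip direction, so the down-dip offset is 790 × cos 65° = 333.87 m.
Depth = down-dip offset × tan(dip) = 333.87 × tan 37° = 333.87 × 0.7536
Depth = 251.59 m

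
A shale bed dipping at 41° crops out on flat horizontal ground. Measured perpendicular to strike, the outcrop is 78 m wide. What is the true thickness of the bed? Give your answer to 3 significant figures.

51.2 m

True thickness t = w · sin(dip) = 78 × sin 41°
t = 78 × 0.6561 = 51.173 m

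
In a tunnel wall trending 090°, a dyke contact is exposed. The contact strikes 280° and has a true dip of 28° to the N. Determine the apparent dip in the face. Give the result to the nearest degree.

Angle between strike (280°) and section (090°): β = 10°.
tan(apparent dip) = tan 28° · sin 10° = 0.0923
apparent dip = arctan 0.0923 = 5.28°

5°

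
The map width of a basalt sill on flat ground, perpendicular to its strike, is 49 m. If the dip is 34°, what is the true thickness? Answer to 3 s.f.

True thickness t = w · sin(dip) = 49 × sin 34°
t = 49 × 0.5592 = 27.400 m

27.4 m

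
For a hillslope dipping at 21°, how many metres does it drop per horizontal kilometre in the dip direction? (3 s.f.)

384 m

drop per km = 1000 × tan 21° = 1000 × 0.3839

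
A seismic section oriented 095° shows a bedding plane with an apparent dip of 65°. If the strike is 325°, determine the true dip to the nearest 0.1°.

70.3°

β = acute angle between strike 325° and section 095° = 50°.
tan(true dip) = tan 65° / sin 50° = 2.7995
δ = arctan(2.7995) = 70.34°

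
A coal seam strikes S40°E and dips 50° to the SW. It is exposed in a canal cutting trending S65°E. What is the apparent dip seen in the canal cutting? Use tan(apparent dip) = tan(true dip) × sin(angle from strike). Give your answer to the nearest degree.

Angle between strike (S40°E) and section (S65°E): β = 25°.
tan(apparent dip) = tan 50° · sin 25° = 0.5037
apparent dip = arctan 0.5037 = 26.73°

27°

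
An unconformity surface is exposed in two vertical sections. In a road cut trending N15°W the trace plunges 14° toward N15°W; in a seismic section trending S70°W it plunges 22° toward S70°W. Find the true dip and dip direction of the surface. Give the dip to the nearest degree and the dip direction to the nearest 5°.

Represent each trace as a vector plunging at its apparent dip toward its trend (east-north-up frame): v₁ = (-0.251, 0.937, -0.242), v₂ = (-0.871, -0.317, -0.375).
The plane normal is n = v₁ × v₂ ∝ (-0.428, 0.117, 0.896).
tan δ = √(n_x²+n_y²)/n_z = 0.443/0.896, so δ = 26.3°.
Dip direction = atan2(-0.428, 0.117) = 285° (azimuth of n's horizontal projection).

true dip 26°, dip direction 285°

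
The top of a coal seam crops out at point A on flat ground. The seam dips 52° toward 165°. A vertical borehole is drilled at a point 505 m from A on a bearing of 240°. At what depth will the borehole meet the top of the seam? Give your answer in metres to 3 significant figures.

The hole lies 75° from the dip direction, so the down-dip offset is 505 × cos 75° = 130.70 m.
Depth = down-dip offset × tan(dip) = 130.70 × tan 52° = 130.70 × 1.2799
Depth = 167.29 m

167 m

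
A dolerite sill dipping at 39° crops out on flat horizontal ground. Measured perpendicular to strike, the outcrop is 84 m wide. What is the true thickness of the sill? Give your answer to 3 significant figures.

52.9 m

True thickness t = w · sin(dip) = 84 × sin 39°
t = 84 × 0.6293 = 52.863 m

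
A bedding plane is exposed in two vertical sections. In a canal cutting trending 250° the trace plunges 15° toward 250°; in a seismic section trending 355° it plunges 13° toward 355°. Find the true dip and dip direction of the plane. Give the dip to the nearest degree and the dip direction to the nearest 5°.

true dip 22°, dip direction 300°

The two traces are lines in the plane: v₁ = (sin 250°·cos 15°, cos 250°·cos 15°, −sin 15°), v₂ = (sin 355°·cos 13°, cos 355°·cos 13°, −sin 13°).
Cross product v₁ × v₂ gives the pole to the plane: n ∝ (-0.326, 0.182, 0.909).
True dip = arccos(n_z / |n|) = arccos(0.9251) = 22.3°.
Dip direction = azimuth of (n_x, n_y) = atan2(-0.326, 0.182) = 299°.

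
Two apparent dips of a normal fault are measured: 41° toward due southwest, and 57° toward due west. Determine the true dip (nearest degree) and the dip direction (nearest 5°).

true dip 58°, dip direction 280°

The two traces are lines in the plane: v₁ = (sin 225°·cos 41°, cos 225°·cos 41°, −sin 41°), v₂ = (sin 270°·cos 57°, cos 270°·cos 57°, −sin 57°).
The plane normal is n = v₁ × v₂ ∝ (-0.448, 0.090, 0.291).
True dip = arccos(n_z / |n|) = arccos(0.5370) = 57.5°.
Dip direction = azimuth of (n_x, n_y) = atan2(-0.448, 0.090) = 281°.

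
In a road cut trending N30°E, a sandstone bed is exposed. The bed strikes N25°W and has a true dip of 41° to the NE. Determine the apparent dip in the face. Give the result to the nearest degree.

Angle between strike (N25°W) and section (N30°E): β = 55°.
tan(apparent dip) = tan 41° · sin 55° = 0.7121
α = arctan(0.7121) = 35.45°

35°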